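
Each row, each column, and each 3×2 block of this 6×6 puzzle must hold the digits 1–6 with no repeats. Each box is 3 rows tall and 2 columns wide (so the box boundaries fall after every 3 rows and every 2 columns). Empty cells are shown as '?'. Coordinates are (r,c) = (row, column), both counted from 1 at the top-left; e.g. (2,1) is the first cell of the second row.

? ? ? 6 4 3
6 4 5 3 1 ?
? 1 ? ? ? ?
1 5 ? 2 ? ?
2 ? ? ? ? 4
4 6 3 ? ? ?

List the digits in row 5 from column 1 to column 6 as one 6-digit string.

236154

(1,1) = 5 (sole candidate).
(1,2) = 2 (sole candidate).
(1,3) = 1 (sole candidate).
(2,6) = 2 (sole candidate).
(3,1) = 3 (sole candidate).
(3,4) = 4 (sole candidate).
(4,6) = 6 (sole candidate).
(5,2) = 3: row 5 has {2,4}; col 2 has {1,2,4,5,6}; box has {1,2,4,5,6} → only 3 remains.
(5,3) = 6: row 5 has {2,3,4}; col 3 has {1,3,5}; box has {2,3} → only 6 remains.
(5,5) = 5: row 5 has {2,3,4,6}; col 5 has {1,4}; box has {4,6} → only 5 remains.
(6,5) = 2 (sole candidate).
(6,6) = 1 (sole candidate).
(3,3) = 2 (sole candidate).
(3,5) = 6 (sole candidate).
(3,6) = 5 (sole candidate).
(4,3) = 4 (sole candidate).
(4,5) = 3 (sole candidate).
(5,4) = 1: row 5 has {2,3,4,5,6}; col 4 has {2,3,4,6}; box has {2,3,4,6} → only 1 remains.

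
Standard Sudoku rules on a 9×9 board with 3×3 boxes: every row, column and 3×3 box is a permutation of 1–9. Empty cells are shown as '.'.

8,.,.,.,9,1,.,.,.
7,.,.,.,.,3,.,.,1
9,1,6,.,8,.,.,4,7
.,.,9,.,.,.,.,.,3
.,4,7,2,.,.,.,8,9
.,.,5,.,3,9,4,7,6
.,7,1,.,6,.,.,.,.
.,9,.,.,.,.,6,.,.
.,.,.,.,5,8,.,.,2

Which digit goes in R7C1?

2

R1C9 = 5: row 1 has {1,8,9}; col 9 has {1,2,3,6,7,9}; box has {1,4,7} → only 5 remains.
R3C4 = 5: row 3 has {1,4,6,7,8,9}; col 4 has {2}; box has {1,3,8,9} → only 5 remains.
R3C6 = 2: row 3 has {1,4,5,6,7,8,9}; col 6 has {1,3,8,9}; box has {1,3,5,8,9} → only 2 remains.
R3C7 = 3: row 3 has {1,2,4,5,6,7,8,9}; col 7 has {4,6}; box has {1,4,5,7} → only 3 remains.
R5C5 = 1: row 5 has {2,4,7,8,9}; col 5 has {3,5,6,8,9}; box has {2,3,9} → only 1 remains.
R5C7 = 5: row 5 has {1,2,4,7,8,9}; col 7 has {3,4,6}; box has {3,4,6,7,8,9} → only 5 remains.
R6C4 = 8: row 6 has {3,4,5,6,7,9}; col 4 has {2,5}; box has {1,2,3,9} → only 8 remains.
R7C6 = 4: row 7 has {1,6,7}; col 6 has {1,2,3,8,9}; box has {5,6,8} → only 4 remains.
R7C9 = 8: row 7 has {1,4,6,7}; col 9 has {1,2,3,5,6,7,9}; box has {2,6} → only 8 remains.
R8C6 = 7: row 8 has {6,9}; col 6 has {1,2,3,4,8,9}; box has {4,5,6,8} → only 7 remains.
R8C9 = 4: row 8 has {6,7,9}; col 9 has {1,2,3,5,6,7,8,9}; box has {2,6,8} → only 4 remains.
R1C7 = 2: row 1 has {1,5,8,9}; col 7 has {3,4,5,6}; box has {1,3,4,5,7} → only 2 remains.
R1C8 = 6: row 1 has {1,2,5,8,9}; col 8 has {4,7,8}; box has {1,2,3,4,5,7} → only 6 remains.
R2C5 = 4: row 2 has {1,3,7}; col 5 has {1,3,5,6,8,9}; box has {1,2,3,5,8,9} → only 4 remains.
R2C8 = 9: row 2 has {1,3,4,7}; col 8 has {4,6,7,8}; box has {1,2,3,4,5,6,7} → only 9 remains.
R4C5 = 7: row 4 has {3,9}; col 5 has {1,3,4,5,6,8,9}; box has {1,2,3,8,9} → only 7 remains.
R4C7 = 1: row 4 has {3,7,9}; col 7 has {2,3,4,5,6}; box has {3,4,5,6,7,8,9} → only 1 remains.
R4C8 = 2: row 4 has {1,3,7,9}; col 8 has {4,6,7,8,9}; box has {1,3,4,5,6,7,8,9} → only 2 remains.
R5C6 = 6: row 5 has {1,2,4,5,7,8,9}; col 6 has {1,2,3,4,7,8,9}; box has {1,2,3,7,8,9} → only 6 remains.
R6C2 = 2: row 6 has {3,4,5,6,7,8,9}; col 2 has {1,4,7,9}; box has {4,5,7,9} → only 2 remains.
R7C7 = 9: row 7 has {1,4,6,7,8}; col 7 has {1,2,3,4,5,6}; box has {2,4,6,8} → only 9 remains.
R8C5 = 2: row 8 has {4,6,7,9}; col 5 has {1,3,4,5,6,7,8,9}; box has {4,5,6,7,8} → only 2 remains.
R9C7 = 7: row 9 has {2,5,8}; col 7 has {1,2,3,4,5,6,9}; box has {2,4,6,8,9} → only 7 remains.
R1C2 = 3: row 1 has {1,2,5,6,8,9}; col 2 has {1,2,4,7,9}; box has {1,6,7,8,9} → only 3 remains.
R1C3 = 4: row 1 has {1,2,3,5,6,8,9}; col 3 has {1,5,6,7,9}; box has {1,3,6,7,8,9} → only 4 remains.
R1C4 = 7: row 1 has {1,2,3,4,5,6,8,9}; col 4 has {2,5,8}; box has {1,2,3,4,5,8,9} → only 7 remains.
R2C2 = 5: row 2 has {1,3,4,7,9}; col 2 has {1,2,3,4,7,9}; box has {1,3,4,6,7,8,9} → only 5 remains.
R2C3 = 2: row 2 has {1,3,4,5,7,9}; col 3 has {1,4,5,6,7,9}; box has {1,3,4,5,6,7,8,9} → only 2 remains.
R2C4 = 6: row 2 has {1,2,3,4,5,7,9}; col 4 has {2,5,7,8}; box has {1,2,3,4,5,7,8,9} → only 6 remains.
R2C7 = 8: row 2 has {1,2,3,4,5,6,7,9}; col 7 has {1,2,3,4,5,6,7,9}; box has {1,2,3,4,5,6,7,9} → only 8 remains.
R4C1 = 6: row 4 has {1,2,3,7,9}; col 1 has {7,8,9}; box has {2,4,5,7,9} → only 6 remains.
R4C2 = 8: row 4 has {1,2,3,6,7,9}; col 2 has {1,2,3,4,5,7,9}; box has {2,4,5,6,7,9} → only 8 remains.
R4C4 = 4: row 4 has {1,2,3,6,7,8,9}; col 4 has {2,5,6,7,8}; box has {1,2,3,6,7,8,9} → only 4 remains.
R4C6 = 5: row 4 has {1,2,3,4,6,7,8,9}; col 6 has {1,2,3,4,6,7,8,9}; box has {1,2,3,4,6,7,8,9} → only 5 remains.
R5C1 = 3: row 5 has {1,2,4,5,6,7,8,9}; col 1 has {6,7,8,9}; box has {2,4,5,6,7,8,9} → only 3 remains.
R6C1 = 1: row 6 has {2,3,4,5,6,7,8,9}; col 1 has {3,6,7,8,9}; box has {2,3,4,5,6,7,8,9} → only 1 remains.
R7C4 = 3: row 7 has {1,4,6,7,8,9}; col 4 has {2,4,5,6,7,8}; box has {2,4,5,6,7,8} → only 3 remains.
R7C8 = 5: row 7 has {1,3,4,6,7,8,9}; col 8 has {2,4,6,7,8,9}; box has {2,4,6,7,8,9} → only 5 remains.
R8C1 = 5: row 8 has {2,4,6,7,9}; col 1 has {1,3,6,7,8,9}; box has {1,7,9} → only 5 remains.
R8C4 = 1: row 8 has {2,4,5,6,7,9}; col 4 has {2,3,4,5,6,7,8}; box has {2,3,4,5,6,7,8} → only 1 remains.
R8C8 = 3: row 8 has {1,2,4,5,6,7,9}; col 8 has {2,4,5,6,7,8,9}; box has {2,4,5,6,7,8,9} → only 3 remains.
R9C1 = 4: row 9 has {2,5,7,8}; col 1 has {1,3,5,6,7,8,9}; box has {1,5,7,9} → only 4 remains.
R9C2 = 6: row 9 has {2,4,5,7,8}; col 2 has {1,2,3,4,5,7,8,9}; box has {1,4,5,7,9} → only 6 remains.
R9C3 = 3: row 9 has {2,4,5,6,7,8}; col 3 has {1,2,4,5,6,7,9}; box has {1,4,5,6,7,9} → only 3 remains.
R9C4 = 9: row 9 has {2,3,4,5,6,7,8}; col 4 has {1,2,3,4,5,6,7,8}; box has {1,2,3,4,5,6,7,8} → only 9 remains.
R9C8 = 1: row 9 has {2,3,4,5,6,7,8,9}; col 8 has {2,3,4,5,6,7,8,9}; box has {2,3,4,5,6,7,8,9} → only 1 remains.
R7C1 = 2: row 7 has {1,3,4,5,6,7,8,9}; col 1 has {1,3,4,5,6,7,8,9}; box has {1,3,4,5,6,7,9} → only 2 remains.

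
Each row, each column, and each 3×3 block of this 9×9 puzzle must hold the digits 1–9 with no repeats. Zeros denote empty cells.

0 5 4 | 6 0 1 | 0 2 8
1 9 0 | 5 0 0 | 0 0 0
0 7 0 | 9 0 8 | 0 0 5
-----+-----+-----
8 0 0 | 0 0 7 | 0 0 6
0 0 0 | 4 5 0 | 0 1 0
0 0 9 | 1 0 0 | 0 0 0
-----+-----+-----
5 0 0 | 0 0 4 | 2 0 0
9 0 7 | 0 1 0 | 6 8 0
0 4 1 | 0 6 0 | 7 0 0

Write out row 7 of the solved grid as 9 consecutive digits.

586794231

row 1, column 1 = 3 (sole candidate).
row 1, column 5 = 7 (sole candidate).
row 1, column 7 = 9 (sole candidate).
row 9, column 1 = 2 (sole candidate).
row 3, column 1 = 6 (sole candidate).
row 3, column 3 = 2 (sole candidate).
row 5, column 1 = 7 (sole candidate).
row 6, column 1 = 4 (sole candidate).
row 8, column 2 = 3 (sole candidate).
row 8, column 4 = 2 (sole candidate).
row 8, column 6 = 5 (sole candidate).
row 8, column 9 = 4 (sole candidate).
row 2, column 3 = 8 (sole candidate).
row 4, column 4 = 3 (sole candidate).
row 7, column 3 = 6: row 7 has {2,4,5}; col 3 has {1,2,4,7,8,9}; box has {1,2,3,4,5,7,9} → only 6 remains.
row 9, column 4 = 8 (sole candidate).
row 4, column 3 = 5 (sole candidate).
row 4, column 7 = 4 (sole candidate).
row 4, column 8 = 9 (sole candidate).
row 5, column 3 = 3 (sole candidate).
row 5, column 7 = 8 (sole candidate).
row 5, column 9 = 2 (sole candidate).
row 7, column 2 = 8: row 7 has {2,4,5,6}; col 2 has {3,4,5,7,9}; box has {1,2,3,4,5,6,7,9} → only 8 remains.
row 7, column 4 = 7: row 7 has {2,4,5,6,8}; col 4 has {1,2,3,4,5,6,8,9}; box has {1,2,4,5,6,8} → only 7 remains.
row 7, column 8 = 3: row 7 has {2,4,5,6,7,8}; col 8 has {1,2,8,9}; box has {2,4,6,7,8} → only 3 remains.
row 9, column 8 = 5 (sole candidate).
row 9, column 9 = 9 (sole candidate).
row 2, column 7 = 3 (sole candidate).
row 2, column 9 = 7 (sole candidate).
row 3, column 7 = 1 (sole candidate).
row 3, column 8 = 4 (sole candidate).
row 4, column 5 = 2 (sole candidate).
row 5, column 2 = 6 (sole candidate).
row 5, column 6 = 9 (sole candidate).
row 6, column 2 = 2 (sole candidate).
row 6, column 5 = 8 (sole candidate).
row 6, column 6 = 6 (sole candidate).
row 6, column 7 = 5 (sole candidate).
row 6, column 8 = 7 (sole candidate).
row 6, column 9 = 3 (sole candidate).
row 7, column 5 = 9: row 7 has {2,3,4,5,6,7,8}; col 5 has {1,2,5,6,7,8}; box has {1,2,4,5,6,7,8} → only 9 remains.
row 7, column 9 = 1: row 7 has {2,3,4,5,6,7,8,9}; col 9 has {2,3,4,5,6,7,8,9}; box has {2,3,4,5,6,7,8,9} → only 1 remains.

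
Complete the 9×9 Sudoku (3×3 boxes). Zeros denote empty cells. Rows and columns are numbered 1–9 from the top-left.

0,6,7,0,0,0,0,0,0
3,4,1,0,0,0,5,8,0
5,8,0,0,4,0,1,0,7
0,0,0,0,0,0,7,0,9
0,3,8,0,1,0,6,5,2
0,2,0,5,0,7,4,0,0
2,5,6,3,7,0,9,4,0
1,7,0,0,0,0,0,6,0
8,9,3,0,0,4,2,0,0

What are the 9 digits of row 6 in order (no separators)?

r1c1 = 9 (sole candidate).
r1c7 = 3 (sole candidate).
r1c8 = 2 (sole candidate).
r1c9 = 4 (sole candidate).
r2c9 = 6 (sole candidate).
r3c3 = 2 (sole candidate).
r3c8 = 9 (sole candidate).
r4c2 = 1 (sole candidate).
r4c8 = 3 (sole candidate).
r5c6 = 9 (sole candidate).
r6c1 = 6: row 6 has {2,4,5,7}; col 1 has {1,2,3,5,8,9}; box has {1,2,3,8} → only 6 remains.
r6c3 = 9: row 6 has {2,4,5,6,7}; col 3 has {1,2,3,6,7,8}; box has {1,2,3,6,8} → only 9 remains.
r6c8 = 1: row 6 has {2,4,5,6,7,9}; col 8 has {2,3,4,5,6,8,9}; box has {2,3,4,5,6,7,9} → only 1 remains.
r6c9 = 8: row 6 has {1,2,4,5,6,7,9}; col 9 has {2,4,6,7,9}; box has {1,2,3,4,5,6,7,9} → only 8 remains.
r7c9 = 1 (sole candidate).
r8c3 = 4 (sole candidate).
r8c7 = 8 (sole candidate).
r9c8 = 7 (sole candidate).
r9c9 = 5 (sole candidate).
r2c6 = 2 (sole candidate).
r3c4 = 6 (sole candidate).
r3c6 = 3 (sole candidate).
r4c1 = 4 (sole candidate).
r4c3 = 5 (sole candidate).
r5c1 = 7 (sole candidate).
r5c4 = 4 (sole candidate).
r6c5 = 3: row 6 has {1,2,4,5,6,7,8,9}; col 5 has {1,4,7}; box has {1,4,5,7,9} → only 3 remains.

629537418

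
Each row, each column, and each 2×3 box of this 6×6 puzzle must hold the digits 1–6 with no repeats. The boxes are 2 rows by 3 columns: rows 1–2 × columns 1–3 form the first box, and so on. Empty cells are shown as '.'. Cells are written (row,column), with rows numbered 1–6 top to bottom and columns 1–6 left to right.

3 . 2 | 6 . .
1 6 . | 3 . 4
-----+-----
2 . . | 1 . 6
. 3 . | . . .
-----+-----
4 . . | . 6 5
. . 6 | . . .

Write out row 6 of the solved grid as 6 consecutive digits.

526413

(1,6) = 1: row 1 has {2,3,6}; col 6 has {4,5,6}; box has {3,4,6} → only 1 remains.
(2,3) = 5: row 2 has {1,3,4,6}; col 3 has {2,6}; box has {1,2,3,6} → only 5 remains.
(2,5) = 2: row 2 has {1,3,4,5,6}; col 5 has {6}; box has {1,3,4,6} → only 2 remains.
(3,3) = 4: row 3 has {1,2,6}; col 3 has {2,5,6}; box has {2,3} → only 4 remains.
(4,3) = 1: row 4 has {3}; col 3 has {2,4,5,6}; box has {2,3,4} → only 1 remains.
(4,6) = 2: row 4 has {1,3}; col 6 has {1,4,5,6}; box has {1,6} → only 2 remains.
(5,3) = 3: row 5 has {4,5,6}; col 3 has {1,2,4,5,6}; box has {4,6} → only 3 remains.
(5,4) = 2: row 5 has {3,4,5,6}; col 4 has {1,3,6}; box has {5,6} → only 2 remains.
(6,1) = 5: row 6 has {6}; col 1 has {1,2,3,4}; box has {3,4,6} → only 5 remains.
(6,4) = 4: row 6 has {5,6}; col 4 has {1,2,3,6}; box has {2,5,6} → only 4 remains.
(6,6) = 3: row 6 has {4,5,6}; col 6 has {1,2,4,5,6}; box has {2,4,5,6} → only 3 remains.
(1,2) = 4: row 1 has {1,2,3,6}; col 2 has {3,6}; box has {1,2,3,5,6} → only 4 remains.
(1,5) = 5: row 1 has {1,2,3,4,6}; col 5 has {2,6}; box has {1,2,3,4,6} → only 5 remains.
(3,2) = 5: row 3 has {1,2,4,6}; col 2 has {3,4,6}; box has {1,2,3,4} → only 5 remains.
(3,5) = 3: row 3 has {1,2,4,5,6}; col 5 has {2,5,6}; box has {1,2,6} → only 3 remains.
(4,1) = 6: row 4 has {1,2,3}; col 1 has {1,2,3,4,5}; box has {1,2,3,4,5} → only 6 remains.
(4,4) = 5: row 4 has {1,2,3,6}; col 4 has {1,2,3,4,6}; box has {1,2,3,6} → only 5 remains.
(4,5) = 4: row 4 has {1,2,3,5,6}; col 5 has {2,3,5,6}; box has {1,2,3,5,6} → only 4 remains.
(5,2) = 1: row 5 has {2,3,4,5,6}; col 2 has {3,4,5,6}; box has {3,4,5,6} → only 1 remains.
(6,2) = 2: row 6 has {3,4,5,6}; col 2 has {1,3,4,5,6}; box has {1,3,4,5,6} → only 2 remains.
(6,5) = 1: row 6 has {2,3,4,5,6}; col 5 has {2,3,4,5,6}; box has {2,3,4,5,6} → only 1 remains.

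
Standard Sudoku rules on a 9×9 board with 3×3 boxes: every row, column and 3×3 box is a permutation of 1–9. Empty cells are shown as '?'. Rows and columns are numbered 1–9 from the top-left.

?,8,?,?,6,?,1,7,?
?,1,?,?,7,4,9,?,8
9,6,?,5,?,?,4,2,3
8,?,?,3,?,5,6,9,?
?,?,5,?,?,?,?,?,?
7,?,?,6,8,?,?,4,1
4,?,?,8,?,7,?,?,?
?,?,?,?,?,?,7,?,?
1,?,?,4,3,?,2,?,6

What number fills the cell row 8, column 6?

row 1, column 9 = 5: row 1 has {1,6,7,8}; col 9 has {1,3,6,8}; box has {1,2,3,4,7,8,9} → only 5 remains.
row 2, column 4 = 2: row 2 has {1,4,7,8,9}; col 4 has {3,4,5,6,8}; box has {4,5,6,7} → only 2 remains.
row 2, column 8 = 6: row 2 has {1,2,4,7,8,9}; col 8 has {2,4,7,9}; box has {1,2,3,4,5,7,8,9} → only 6 remains.
row 3, column 3 = 7: row 3 has {2,3,4,5,6,9}; col 3 has {5}; box has {1,6,8,9} → only 7 remains.
row 3, column 5 = 1: row 3 has {2,3,4,5,6,7,9}; col 5 has {3,6,7,8}; box has {2,4,5,6,7} → only 1 remains.
row 3, column 6 = 8: row 3 has {1,2,3,4,5,6,7,9}; col 6 has {4,5,7}; box has {1,2,4,5,6,7} → only 8 remains.
row 7, column 9 = 9: row 7 has {4,7,8}; col 9 has {1,3,5,6,8}; box has {2,6,7} → only 9 remains.
row 8, column 9 = 4: row 8 has {7}; col 9 has {1,3,5,6,8,9}; box has {2,6,7,9} → only 4 remains.
row 9, column 6 = 9: row 9 has {1,2,3,4,6}; col 6 has {4,5,7,8}; box has {3,4,7,8} → only 9 remains.
row 1, column 4 = 9: row 1 has {1,5,6,7,8}; col 4 has {2,3,4,5,6,8}; box has {1,2,4,5,6,7,8} → only 9 remains.
row 1, column 6 = 3: row 1 has {1,5,6,7,8,9}; col 6 has {4,5,7,8,9}; box has {1,2,4,5,6,7,8,9} → only 3 remains.
row 2, column 3 = 3: row 2 has {1,2,4,6,7,8,9}; col 3 has {5,7}; box has {1,6,7,8,9} → only 3 remains.
row 6, column 6 = 2: row 6 has {1,4,6,7,8}; col 6 has {3,4,5,7,8,9}; box has {3,5,6,8} → only 2 remains.
row 8, column 4 = 1: row 8 has {4,7}; col 4 has {2,3,4,5,6,8,9}; box has {3,4,7,8,9} → only 1 remains.
row 8, column 6 = 6: row 8 has {1,4,7}; col 6 has {2,3,4,5,7,8,9}; box has {1,3,4,7,8,9} → only 6 remains.

6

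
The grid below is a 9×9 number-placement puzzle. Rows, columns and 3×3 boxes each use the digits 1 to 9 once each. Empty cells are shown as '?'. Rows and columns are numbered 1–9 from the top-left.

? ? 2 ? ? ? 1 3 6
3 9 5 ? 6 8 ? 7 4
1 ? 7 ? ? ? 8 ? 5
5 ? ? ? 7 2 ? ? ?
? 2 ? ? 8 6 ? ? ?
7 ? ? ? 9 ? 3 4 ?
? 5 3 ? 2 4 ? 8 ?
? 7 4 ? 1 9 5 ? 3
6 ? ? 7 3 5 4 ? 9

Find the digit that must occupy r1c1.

8

r1c6 = 7 (sole candidate).
r2c7 = 2 (sole candidate).
r3c5 = 4 (sole candidate).
r3c6 = 3 (sole candidate).
r3c8 = 9 (sole candidate).
r6c6 = 1 (sole candidate).
r7c1 = 9 (sole candidate).
r7c4 = 6 (sole candidate).
r7c7 = 7 (sole candidate).
r7c9 = 1 (sole candidate).
r8c4 = 8 (sole candidate).
r9c8 = 2 (sole candidate).
r1c5 = 5 (sole candidate).
r2c4 = 1 (sole candidate).
r3c2 = 6 (sole candidate).
r3c4 = 2 (sole candidate).
r4c9 = 8 (sole candidate).
r5c1 = 4 (sole candidate).
r5c7 = 9 (sole candidate).
r5c9 = 7 (sole candidate).
r6c2 = 8 (sole candidate).
r6c3 = 6 (sole candidate).
r6c4 = 5 (sole candidate).
r6c9 = 2 (sole candidate).
r8c1 = 2 (sole candidate).
r8c8 = 6 (sole candidate).
r9c2 = 1 (sole candidate).
r9c3 = 8 (sole candidate).
r1c1 = 8: row 1 has {1,2,3,5,6,7}; col 1 has {1,2,3,4,5,6,7,9}; box has {1,2,3,5,6,7,9} → only 8 remains.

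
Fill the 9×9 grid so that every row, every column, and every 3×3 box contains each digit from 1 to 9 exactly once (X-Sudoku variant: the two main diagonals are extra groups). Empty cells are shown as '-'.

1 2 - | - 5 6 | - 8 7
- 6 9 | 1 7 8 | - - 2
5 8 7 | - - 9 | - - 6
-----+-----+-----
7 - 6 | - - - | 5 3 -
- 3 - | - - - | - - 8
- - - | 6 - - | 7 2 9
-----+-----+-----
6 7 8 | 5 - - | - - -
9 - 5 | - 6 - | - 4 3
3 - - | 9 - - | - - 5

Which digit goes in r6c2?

r2c1 = 4: row 2 has {1,2,6,7,8,9}; col 1 has {1,3,5,6,7,9}; box has {1,2,5,6,7,8,9} → only 4 remains.
r2c7 = 3: row 2 has {1,2,4,6,7,8,9}; col 7 has {5,7}; box has {2,6,7,8} → only 3 remains.
r2c8 = 5: row 2 has {1,2,3,4,6,7,8,9}; col 8 has {2,3,4,8}; box has {2,3,6,7,8}; anti-diagonal has {3,6,7,8} → only 5 remains.
r3c8 = 1: row 3 has {5,6,7,8,9}; col 8 has {2,3,4,5,8}; box has {2,3,5,6,7,8} → only 1 remains.
r5c1 = 2: row 5 has {3,8}; col 1 has {1,3,4,5,6,7,9}; box has {3,6,7} → only 2 remains.
r5c5 = 9: row 5 has {2,3,8}; col 5 has {5,6,7}; box has {6}; main diagonal has {1,4,5,6,7}; anti-diagonal has {3,5,6,7,8} → only 9 remains.
r5c8 = 6: row 5 has {2,3,8,9}; col 8 has {1,2,3,4,5,8}; box has {2,3,5,7,8,9} → only 6 remains.
r6c1 = 8: row 6 has {2,6,7,9}; col 1 has {1,2,3,4,5,6,7,9}; box has {2,3,6,7} → only 8 remains.
r6c6 = 3: row 6 has {2,6,7,8,9}; col 6 has {6,8,9}; box has {6,9}; main diagonal has {1,4,5,6,7,9} → only 3 remains.
r7c7 = 2: row 7 has {5,6,7,8}; col 7 has {3,5,7}; box has {3,4,5}; main diagonal has {1,3,4,5,6,7,9} → only 2 remains.
r7c8 = 9: row 7 has {2,5,6,7,8}; col 8 has {1,2,3,4,5,6,8}; box has {2,3,4,5} → only 9 remains.
r7c9 = 1: row 7 has {2,5,6,7,8,9}; col 9 has {2,3,5,6,7,8,9}; box has {2,3,4,5,9} → only 1 remains.
r8c2 = 1: row 8 has {3,4,5,6,9}; col 2 has {2,3,6,7,8}; box has {3,5,6,7,8,9}; anti-diagonal has {3,5,6,7,8,9} → only 1 remains.
r8c7 = 8: row 8 has {1,3,4,5,6,9}; col 7 has {2,3,5,7}; box has {1,2,3,4,5,9} → only 8 remains.
r9c2 = 4: row 9 has {3,5,9}; col 2 has {1,2,3,6,7,8}; box has {1,3,5,6,7,8,9} → only 4 remains.
r9c3 = 2: row 9 has {3,4,5,9}; col 3 has {5,6,7,8,9}; box has {1,3,4,5,6,7,8,9} → only 2 remains.
r9c7 = 6: row 9 has {2,3,4,5,9}; col 7 has {2,3,5,7,8}; box has {1,2,3,4,5,8,9} → only 6 remains.
r9c8 = 7: row 9 has {2,3,4,5,6,9}; col 8 has {1,2,3,4,5,6,8,9}; box has {1,2,3,4,5,6,8,9} → only 7 remains.
r1c3 = 3: row 1 has {1,2,5,6,7,8}; col 3 has {2,5,6,7,8,9}; box has {1,2,4,5,6,7,8,9} → only 3 remains.
r1c4 = 4: row 1 has {1,2,3,5,6,7,8}; col 4 has {1,5,6,9}; box has {1,5,6,7,8,9} → only 4 remains.
r1c7 = 9: row 1 has {1,2,3,4,5,6,7,8}; col 7 has {2,3,5,6,7,8}; box has {1,2,3,5,6,7,8} → only 9 remains.
r3c7 = 4: row 3 has {1,5,6,7,8,9}; col 7 has {2,3,5,6,7,8,9}; box has {1,2,3,5,6,7,8,9}; anti-diagonal has {1,3,5,6,7,8,9} → only 4 remains.
r4c2 = 9: row 4 has {3,5,6,7}; col 2 has {1,2,3,4,6,7,8}; box has {2,3,6,7,8} → only 9 remains.
r4c4 = 8: row 4 has {3,5,6,7,9}; col 4 has {1,4,5,6,9}; box has {3,6,9}; main diagonal has {1,2,3,4,5,6,7,9} → only 8 remains.
r4c6 = 2: row 4 has {3,5,6,7,8,9}; col 6 has {3,6,8,9}; box has {3,6,8,9}; anti-diagonal has {1,3,4,5,6,7,8,9} → only 2 remains.
r4c9 = 4: row 4 has {2,3,5,6,7,8,9}; col 9 has {1,2,3,5,6,7,8,9}; box has {2,3,5,6,7,8,9} → only 4 remains.
r5c4 = 7: row 5 has {2,3,6,8,9}; col 4 has {1,4,5,6,8,9}; box has {2,3,6,8,9} → only 7 remains.
r5c7 = 1: row 5 has {2,3,6,7,8,9}; col 7 has {2,3,4,5,6,7,8,9}; box has {2,3,4,5,6,7,8,9} → only 1 remains.
r6c2 = 5: row 6 has {2,3,6,7,8,9}; col 2 has {1,2,3,4,6,7,8,9}; box has {2,3,6,7,8,9} → only 5 remains.

5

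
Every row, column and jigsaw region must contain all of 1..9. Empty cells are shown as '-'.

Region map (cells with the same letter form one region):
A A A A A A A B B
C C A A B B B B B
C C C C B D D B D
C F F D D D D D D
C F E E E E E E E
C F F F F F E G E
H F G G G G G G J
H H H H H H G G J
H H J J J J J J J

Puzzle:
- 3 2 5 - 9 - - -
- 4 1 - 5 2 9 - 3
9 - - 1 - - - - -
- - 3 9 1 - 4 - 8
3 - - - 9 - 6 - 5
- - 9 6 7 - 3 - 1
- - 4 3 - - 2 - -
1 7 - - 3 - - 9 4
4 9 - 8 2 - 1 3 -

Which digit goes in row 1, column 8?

row 2, column 4 = 7 (sole candidate).
row 8, column 4 = 2 (sole candidate).
row 1, column 7 = 8 (sole candidate).
row 5, column 4 = 4 (sole candidate).
row 8, column 7 = 5 (sole candidate).
row 1, column 1 = 6 (sole candidate).
row 1, column 5 = 4 (sole candidate).
row 1, column 9 = 7 (sole candidate).
row 2, column 1 = 8 (sole candidate).
row 2, column 8 = 6 (sole candidate).
row 3, column 5 = 8 (sole candidate).
row 3, column 7 = 7 (sole candidate).
row 3, column 8 = 4 (sole candidate).
row 6, column 8 = 8 (sole candidate).
row 7, column 1 = 5 (sole candidate).
row 7, column 5 = 6 (sole candidate).
row 7, column 9 = 9 (sole candidate).
row 9, column 9 = 6 (sole candidate).
row 1, column 8 = 1: row 1 has {2,3,4,5,6,7,8,9}; col 8 has {3,4,6,8,9}; region has {2,3,4,5,6,7,8,9} → only 1 remains.

1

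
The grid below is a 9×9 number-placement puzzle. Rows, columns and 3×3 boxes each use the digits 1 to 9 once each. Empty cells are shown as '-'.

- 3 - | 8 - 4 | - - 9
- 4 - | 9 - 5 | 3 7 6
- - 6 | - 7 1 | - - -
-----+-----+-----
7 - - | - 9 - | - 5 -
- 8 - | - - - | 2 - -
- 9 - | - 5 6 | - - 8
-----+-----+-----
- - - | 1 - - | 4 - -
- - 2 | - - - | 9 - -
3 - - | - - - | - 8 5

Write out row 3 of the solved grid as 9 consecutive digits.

956371842

row 2, column 5 = 2: row 2 has {3,4,5,6,7,9}; col 5 has {5,7,9}; box has {1,4,5,7,8,9} → only 2 remains.
row 3, column 4 = 3: row 3 has {1,6,7}; col 4 has {1,8,9}; box has {1,2,4,5,7,8,9} → only 3 remains.
row 1, column 5 = 6: row 1 has {3,4,8,9}; col 5 has {2,5,7,9}; box has {1,2,3,4,5,7,8,9} → only 6 remains.
row 9, column 5 = 4: row 9 has {3,5,8}; col 5 has {2,5,6,7,9}; box has {1} → only 4 remains.
row 1, column 3 = 7: in row 1, 7 can only go here (every other open cell in that row sees a 7).
row 3, column 1 = 9: in row 3, 9 can only go here (every other open cell in that row sees a 9).
row 3, column 7 = 8: in row 3, 8 can only go here (every other open cell in that row sees an 8).
row 3, column 2 = 5: in row 3, 5 can only go here (every other open cell in that row sees a 5).
row 1, column 7 = 5: in row 1, 5 can only go here (every other open cell in that row sees a 5).
row 4, column 6 = 8: in row 4, 8 can only go here (every other open cell in that row sees an 8).
row 5, column 8 = 9: in row 5, 9 can only go here (every other open cell in that row sees a 9).
row 5, column 1 = 6: in row 5, 6 can only go here (every other open cell in that row sees a 6).
row 4, column 7 = 6: in row 4, 6 can only go here (every other open cell in that row sees a 6).
row 5, column 3 = 5: in row 5, 5 can only go here (every other open cell in that row sees a 5).
row 7, column 1 = 5: in row 7, 5 can only go here (every other open cell in that row sees a 5).
row 8, column 1 = 4: in row 8, 4 can only go here (every other open cell in that row sees a 4).
row 8, column 4 = 5: in row 8, 5 can only go here (every other open cell in that row sees a 5).
row 8, column 5 = 8: in row 8, 8 can only go here (every other open cell in that row sees an 8).
row 7, column 5 = 3: row 7 has {1,4,5}; col 5 has {2,4,5,6,7,8,9}; box has {1,4,5,8} → only 3 remains.
row 8, column 6 = 7: row 8 has {2,4,5,8,9}; col 6 has {1,4,5,6,8}; box has {1,3,4,5,8} → only 7 remains.
row 5, column 5 = 1: row 5 has {2,5,6,8,9}; col 5 has {2,3,4,5,6,7,8,9}; box has {5,6,8,9} → only 1 remains.
row 5, column 6 = 3: row 5 has {1,2,5,6,8,9}; col 6 has {1,4,5,6,7,8}; box has {1,5,6,8,9} → only 3 remains.
row 7, column 3 = 8: in row 7, 8 can only go here (every other open cell in that row sees an 8).
row 2, column 3 = 1: row 2 has {2,3,4,5,6,7,9}; col 3 has {2,5,6,7,8}; box has {3,4,5,6,7,9} → only 1 remains.
row 9, column 3 = 9: row 9 has {3,4,5,8}; col 3 has {1,2,5,6,7,8}; box has {2,3,4,5,8} → only 9 remains.
row 9, column 6 = 2: row 9 has {3,4,5,8,9}; col 6 has {1,3,4,5,6,7,8}; box has {1,3,4,5,7,8} → only 2 remains.
row 1, column 1 = 2: row 1 has {3,4,5,6,7,8,9}; col 1 has {3,4,5,6,7,9}; box has {1,3,4,5,6,7,9} → only 2 remains.
row 1, column 8 = 1: row 1 has {2,3,4,5,6,7,8,9}; col 8 has {5,7,8,9}; box has {3,5,6,7,8,9} → only 1 remains.
row 2, column 1 = 8: row 2 has {1,2,3,4,5,6,7,9}; col 1 has {2,3,4,5,6,7,9}; box has {1,2,3,4,5,6,7,9} → only 8 remains.
row 6, column 1 = 1: row 6 has {5,6,8,9}; col 1 has {2,3,4,5,6,7,8,9}; box has {5,6,7,8,9} → only 1 remains.
row 6, column 7 = 7: row 6 has {1,5,6,8,9}; col 7 has {2,3,4,5,6,8,9}; box has {2,5,6,8,9} → only 7 remains.
row 7, column 6 = 9: row 7 has {1,3,4,5,8}; col 6 has {1,2,3,4,5,6,7,8}; box has {1,2,3,4,5,7,8} → only 9 remains.
row 9, column 4 = 6: row 9 has {2,3,4,5,8,9}; col 4 has {1,3,5,8,9}; box has {1,2,3,4,5,7,8,9} → only 6 remains.
row 9, column 7 = 1: row 9 has {2,3,4,5,6,8,9}; col 7 has {2,3,4,5,6,7,8,9}; box has {4,5,8,9} → only 1 remains.
row 4, column 2 = 2: row 4 has {5,6,7,8,9}; col 2 has {3,4,5,8,9}; box has {1,5,6,7,8,9} → only 2 remains.
row 4, column 4 = 4: row 4 has {2,5,6,7,8,9}; col 4 has {1,3,5,6,8,9}; box has {1,3,5,6,8,9} → only 4 remains.
row 5, column 4 = 7: row 5 has {1,2,3,5,6,8,9}; col 4 has {1,3,4,5,6,8,9}; box has {1,3,4,5,6,8,9} → only 7 remains.
row 5, column 9 = 4: row 5 has {1,2,3,5,6,7,8,9}; col 9 has {5,6,8,9}; box has {2,5,6,7,8,9} → only 4 remains.
row 6, column 4 = 2: row 6 has {1,5,6,7,8,9}; col 4 has {1,3,4,5,6,7,8,9}; box has {1,3,4,5,6,7,8,9} → only 2 remains.
row 6, column 8 = 3: row 6 has {1,2,5,6,7,8,9}; col 8 has {1,5,7,8,9}; box has {2,4,5,6,7,8,9} → only 3 remains.
row 8, column 8 = 6: row 8 has {2,4,5,7,8,9}; col 8 has {1,3,5,7,8,9}; box has {1,4,5,8,9} → only 6 remains.
row 8, column 9 = 3: row 8 has {2,4,5,6,7,8,9}; col 9 has {4,5,6,8,9}; box has {1,4,5,6,8,9} → only 3 remains.
row 9, column 2 = 7: row 9 has {1,2,3,4,5,6,8,9}; col 2 has {2,3,4,5,8,9}; box has {2,3,4,5,8,9} → only 7 remains.
row 3, column 9 = 2: row 3 has {1,3,5,6,7,8,9}; col 9 has {3,4,5,6,8,9}; box has {1,3,5,6,7,8,9} → only 2 remains.
row 4, column 3 = 3: row 4 has {2,4,5,6,7,8,9}; col 3 has {1,2,5,6,7,8,9}; box has {1,2,5,6,7,8,9} → only 3 remains.
row 4, column 9 = 1: row 4 has {2,3,4,5,6,7,8,9}; col 9 has {2,3,4,5,6,8,9}; box has {2,3,4,5,6,7,8,9} → only 1 remains.
row 6, column 3 = 4: row 6 has {1,2,3,5,6,7,8,9}; col 3 has {1,2,3,5,6,7,8,9}; box has {1,2,3,5,6,7,8,9} → only 4 remains.
row 7, column 2 = 6: row 7 has {1,3,4,5,8,9}; col 2 has {2,3,4,5,7,8,9}; box has {2,3,4,5,7,8,9} → only 6 remains.
row 7, column 8 = 2: row 7 has {1,3,4,5,6,8,9}; col 8 has {1,3,5,6,7,8,9}; box has {1,3,4,5,6,8,9} → only 2 remains.
row 7, column 9 = 7: row 7 has {1,2,3,4,5,6,8,9}; col 9 has {1,2,3,4,5,6,8,9}; box has {1,2,3,4,5,6,8,9} → only 7 remains.
row 8, column 2 = 1: row 8 has {2,3,4,5,6,7,8,9}; col 2 has {2,3,4,5,6,7,8,9}; box has {2,3,4,5,6,7,8,9} → only 1 remains.
row 3, column 8 = 4: row 3 has {1,2,3,5,6,7,8,9}; col 8 has {1,2,3,5,6,7,8,9}; box has {1,2,3,5,6,7,8,9} → only 4 remains.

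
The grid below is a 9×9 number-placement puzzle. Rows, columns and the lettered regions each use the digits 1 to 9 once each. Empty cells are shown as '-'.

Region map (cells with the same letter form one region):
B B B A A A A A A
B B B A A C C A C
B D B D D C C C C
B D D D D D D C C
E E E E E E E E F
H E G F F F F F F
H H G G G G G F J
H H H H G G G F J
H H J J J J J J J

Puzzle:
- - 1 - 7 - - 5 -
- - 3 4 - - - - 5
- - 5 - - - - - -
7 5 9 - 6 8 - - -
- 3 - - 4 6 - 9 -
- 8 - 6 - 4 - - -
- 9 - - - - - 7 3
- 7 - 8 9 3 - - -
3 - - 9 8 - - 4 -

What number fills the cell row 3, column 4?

row 5, column 9 = 8: in row 5, 8 can only go here (every other open cell in that row sees an 8).
row 6, column 3 = 7: in row 6, 7 can only go here (every other open cell in that row sees a 7).
row 5, column 3 = 2: row 5 has {3,4,6,8,9}; col 3 has {1,3,5,7,9}; region has {3,4,6,8,9} → only 2 remains.
row 9, column 3 = 6: row 9 has {3,4,8,9}; col 3 has {1,2,3,5,7,9}; region has {3,4,8,9} → only 6 remains.
row 8, column 3 = 4: row 8 has {3,7,8,9}; col 3 has {1,2,3,5,6,7,9}; region has {3,7,8,9} → only 4 remains.
row 7, column 3 = 8: row 7 has {3,7,9}; col 3 has {1,2,3,4,5,6,7,9}; region has {3,7,9} → only 8 remains.
row 7, column 7 = 4: in row 7, 4 can only go here (every other open cell in that row sees a 4).
row 4, column 9 = 4: in row 4, 4 can only go here (every other open cell in that row sees a 4).
row 7, column 1 = 6: in row 7, 6 can only go here (every other open cell in that row sees a 6).
row 8, column 7 = 6: in row 8, 6 can only go here (every other open cell in that row sees a 6).
row 8, column 1 = 5: in row 8, 5 can only go here (every other open cell in that row sees a 5).
row 5, column 1 = 1: row 5 has {2,3,4,6,8,9}; col 1 has {3,5,6,7}; region has {2,3,4,6,8,9} → only 1 remains.
row 6, column 1 = 2: row 6 has {4,6,7,8}; col 1 has {1,3,5,6,7}; region has {3,4,5,6,7,8,9} → only 2 remains.
row 9, column 2 = 1: row 9 has {3,4,6,8,9}; col 2 has {3,5,7,8,9}; region has {2,3,4,5,6,7,8,9} → only 1 remains.
row 3, column 2 = 4: in region D, 4 can only go here (every other open cell in that region sees a 4).
row 3, column 4 = 7: in region D, 7 can only go here (every other open cell in that region sees a 7).

7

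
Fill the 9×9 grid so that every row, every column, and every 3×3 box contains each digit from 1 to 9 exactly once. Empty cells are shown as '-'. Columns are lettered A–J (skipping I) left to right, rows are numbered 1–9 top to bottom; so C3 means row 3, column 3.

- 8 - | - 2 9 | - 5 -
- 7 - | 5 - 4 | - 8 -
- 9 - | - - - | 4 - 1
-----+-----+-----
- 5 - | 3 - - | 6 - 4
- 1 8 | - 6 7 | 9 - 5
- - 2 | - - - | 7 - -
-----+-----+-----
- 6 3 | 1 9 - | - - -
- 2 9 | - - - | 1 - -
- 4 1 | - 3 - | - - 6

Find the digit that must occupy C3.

5

G1 = 3: row 1 has {2,5,8,9}; col 7 has {1,4,6,7,9}; box has {1,4,5,8} → only 3 remains.
J1 = 7: row 1 has {2,3,5,8,9}; col 9 has {1,4,5,6}; box has {1,3,4,5,8} → only 7 remains.
C2 = 6: row 2 has {4,5,7,8}; col 3 has {1,2,3,8,9}; box has {7,8,9} → only 6 remains.
E2 = 1: row 2 has {4,5,6,7,8}; col 5 has {2,3,6,9}; box has {2,4,5,9} → only 1 remains.
G2 = 2: row 2 has {1,4,5,6,7,8}; col 7 has {1,3,4,6,7,9}; box has {1,3,4,5,7,8} → only 2 remains.
J2 = 9: row 2 has {1,2,4,5,6,7,8}; col 9 has {1,4,5,6,7}; box has {1,2,3,4,5,7,8} → only 9 remains.
C3 = 5: row 3 has {1,4,9}; col 3 has {1,2,3,6,8,9}; box has {6,7,8,9} → only 5 remains.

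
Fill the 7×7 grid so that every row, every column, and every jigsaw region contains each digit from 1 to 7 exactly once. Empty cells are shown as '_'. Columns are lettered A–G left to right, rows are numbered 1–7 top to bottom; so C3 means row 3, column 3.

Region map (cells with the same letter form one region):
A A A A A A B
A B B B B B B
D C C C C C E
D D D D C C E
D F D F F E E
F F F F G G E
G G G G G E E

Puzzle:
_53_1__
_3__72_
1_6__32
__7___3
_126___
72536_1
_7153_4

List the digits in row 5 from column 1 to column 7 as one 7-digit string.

3126457

G1 = 6: row 1 has {1,3,5}; col 7 has {1,2,3,4}; region has {2,3,7} → only 6 remains.
C2 = 4: row 2 has {2,3,7}; col 3 has {1,2,3,5,6,7}; region has {2,3,6,7} → only 4 remains.
D2 = 1: row 2 has {2,3,4,7}; col 4 has {3,5,6}; region has {2,3,4,6,7} → only 1 remains.
G2 = 5: row 2 has {1,2,3,4,7}; col 7 has {1,2,3,4,6}; region has {1,2,3,4,6,7} → only 5 remains.
B3 = 4: row 3 has {1,2,3,6}; col 2 has {1,2,3,5,7}; region has {3,6} → only 4 remains.
D3 = 7: row 3 has {1,2,3,4,6}; col 4 has {1,3,5,6}; region has {3,4,6} → only 7 remains.
E3 = 5: row 3 has {1,2,3,4,6,7}; col 5 has {1,3,6,7}; region has {3,4,6,7} → only 5 remains.
B4 = 6: row 4 has {3,7}; col 2 has {1,2,3,4,5,7}; region has {1,2,7} → only 6 remains.
D4 = 4: row 4 has {3,6,7}; col 4 has {1,3,5,6,7}; region has {1,2,6,7} → only 4 remains.
E4 = 2: row 4 has {3,4,6,7}; col 5 has {1,3,5,6,7}; region has {3,4,5,6,7} → only 2 remains.
F4 = 1: row 4 has {2,3,4,6,7}; col 6 has {2,3}; region has {2,3,4,5,6,7} → only 1 remains.
E5 = 4: row 5 has {1,2,6}; col 5 has {1,2,3,5,6,7}; region has {1,2,3,5,6,7} → only 4 remains.
G5 = 7: row 5 has {1,2,4,6}; col 7 has {1,2,3,4,5,6}; region has {1,2,3,4} → only 7 remains.
F6 = 4: row 6 has {1,2,3,5,6,7}; col 6 has {1,2,3}; region has {1,3,5,6,7} → only 4 remains.
A7 = 2: row 7 has {1,3,4,5,7}; col 1 has {1,7}; region has {1,3,4,5,6,7} → only 2 remains.
F7 = 6: row 7 has {1,2,3,4,5,7}; col 6 has {1,2,3,4}; region has {1,2,3,4,7} → only 6 remains.
A1 = 4: row 1 has {1,3,5,6}; col 1 has {1,2,7}; region has {1,3,5} → only 4 remains.
D1 = 2: row 1 has {1,3,4,5,6}; col 4 has {1,3,4,5,6,7}; region has {1,3,4,5} → only 2 remains.
F1 = 7: row 1 has {1,2,3,4,5,6}; col 6 has {1,2,3,4,6}; region has {1,2,3,4,5} → only 7 remains.
A2 = 6: row 2 has {1,2,3,4,5,7}; col 1 has {1,2,4,7}; region has {1,2,3,4,5,7} → only 6 remains.
A4 = 5: row 4 has {1,2,3,4,6,7}; col 1 has {1,2,4,6,7}; region has {1,2,4,6,7} → only 5 remains.
A5 = 3: row 5 has {1,2,4,6,7}; col 1 has {1,2,4,5,6,7}; region has {1,2,4,5,6,7} → only 3 remains.
F5 = 5: row 5 has {1,2,3,4,6,7}; col 6 has {1,2,3,4,6,7}; region has {1,2,3,4,6,7} → only 5 remains.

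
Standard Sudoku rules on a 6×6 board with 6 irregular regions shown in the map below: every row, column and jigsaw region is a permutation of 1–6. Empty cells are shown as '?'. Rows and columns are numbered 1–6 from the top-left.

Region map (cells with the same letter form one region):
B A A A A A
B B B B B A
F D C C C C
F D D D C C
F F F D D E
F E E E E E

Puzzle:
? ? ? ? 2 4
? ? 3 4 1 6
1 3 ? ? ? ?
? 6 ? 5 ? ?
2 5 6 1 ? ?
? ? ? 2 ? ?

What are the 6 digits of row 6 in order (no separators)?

341265

row 1, column 2 = 1 (sole candidate).
row 1, column 3 = 5 (sole candidate).
row 1, column 4 = 3 (sole candidate).
row 2, column 1 = 5 (sole candidate).
row 2, column 2 = 2 (sole candidate).
row 3, column 4 = 6 (sole candidate).
row 5, column 5 = 4 (sole candidate).
row 5, column 6 = 3 (sole candidate).
row 6, column 2 = 4: row 6 has {2}; col 2 has {1,2,3,5,6}; region has {2,3} → only 4 remains.
row 6, column 3 = 1: row 6 has {2,4}; col 3 has {3,5,6}; region has {2,3,4} → only 1 remains.
row 6, column 6 = 5: row 6 has {1,2,4}; col 6 has {3,4,6}; region has {1,2,3,4} → only 5 remains.
row 1, column 1 = 6 (sole candidate).
row 3, column 5 = 5 (sole candidate).
row 3, column 6 = 2 (sole candidate).
row 4, column 3 = 2 (sole candidate).
row 4, column 5 = 3 (sole candidate).
row 4, column 6 = 1 (sole candidate).
row 6, column 1 = 3: row 6 has {1,2,4,5}; col 1 has {1,2,5,6}; region has {1,2,5,6} → only 3 remains.
row 6, column 5 = 6: row 6 has {1,2,3,4,5}; col 5 has {1,2,3,4,5}; region has {1,2,3,4,5} → only 6 remains.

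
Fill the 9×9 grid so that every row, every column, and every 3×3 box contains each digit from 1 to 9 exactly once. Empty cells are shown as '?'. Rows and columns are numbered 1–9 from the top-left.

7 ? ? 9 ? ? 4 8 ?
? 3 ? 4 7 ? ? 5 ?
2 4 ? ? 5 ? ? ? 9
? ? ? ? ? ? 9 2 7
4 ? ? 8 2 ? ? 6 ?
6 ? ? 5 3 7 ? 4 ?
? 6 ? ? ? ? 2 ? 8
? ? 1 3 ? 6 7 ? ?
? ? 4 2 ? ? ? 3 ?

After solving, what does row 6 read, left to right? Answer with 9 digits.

R6C9 = 1: row 6 has {3,4,5,6,7}; col 9 has {7,8,9}; box has {2,4,6,7,9} → only 1 remains.
R8C8 = 9 (sole candidate).
R6C7 = 8: row 6 has {1,3,4,5,6,7}; col 7 has {2,4,7,9}; box has {1,2,4,6,7,9} → only 8 remains.
R7C8 = 1 (sole candidate).
R3C8 = 7 (sole candidate).
R7C4 = 7 (sole candidate).
R8C2 = 2 (hidden single in row 8).
R6C2 = 9: row 6 has {1,3,4,5,6,7,8}; col 2 has {2,3,4,6}; box has {4,6} → only 9 remains.
R6C3 = 2: row 6 has {1,3,4,5,6,7,8,9}; col 3 has {1,4}; box has {4,6,9} → only 2 remains.

692537841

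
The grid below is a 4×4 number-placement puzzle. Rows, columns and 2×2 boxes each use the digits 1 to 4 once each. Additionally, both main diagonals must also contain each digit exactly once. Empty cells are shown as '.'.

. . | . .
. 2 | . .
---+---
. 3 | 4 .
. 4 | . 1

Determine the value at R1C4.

R1C1 = 3 (sole candidate).
R1C2 = 1 (sole candidate).
R1C3 = 2 (sole candidate).
R1C4 = 4: row 1 has {1,2,3}; col 4 has {1}; box has {2}; anti-diagonal has {3} → only 4 remains.

4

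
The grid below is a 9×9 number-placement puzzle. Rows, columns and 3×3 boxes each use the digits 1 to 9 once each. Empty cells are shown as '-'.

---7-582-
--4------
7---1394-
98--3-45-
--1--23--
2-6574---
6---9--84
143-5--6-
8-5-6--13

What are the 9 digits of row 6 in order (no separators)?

236574198

row 1, column 1 = 3: row 1 has {2,5,7,8}; col 1 has {1,2,6,7,8,9}; box has {4,7} → only 3 remains.
row 1, column 3 = 9: row 1 has {2,3,5,7,8}; col 3 has {1,3,4,5,6}; box has {3,4,7} → only 9 remains.
row 1, column 5 = 4: row 1 has {2,3,5,7,8,9}; col 5 has {1,3,5,6,7,9}; box has {1,3,5,7} → only 4 remains.
row 2, column 1 = 5: row 2 has {4}; col 1 has {1,2,3,6,7,8,9}; box has {3,4,7,9} → only 5 remains.
row 4, column 3 = 7: row 4 has {3,4,5,8,9}; col 3 has {1,3,4,5,6,9}; box has {1,2,6,8,9} → only 7 remains.
row 5, column 1 = 4: row 5 has {1,2,3}; col 1 has {1,2,3,5,6,7,8,9}; box has {1,2,6,7,8,9} → only 4 remains.
row 5, column 2 = 5: row 5 has {1,2,3,4}; col 2 has {4,8}; box has {1,2,4,6,7,8,9} → only 5 remains.
row 5, column 5 = 8: row 5 has {1,2,3,4,5}; col 5 has {1,3,4,5,6,7,9}; box has {2,3,4,5,7} → only 8 remains.
row 6, column 2 = 3: row 6 has {2,4,5,6,7}; col 2 has {4,5,8}; box has {1,2,4,5,6,7,8,9} → only 3 remains.
row 6, column 7 = 1: row 6 has {2,3,4,5,6,7}; col 7 has {3,4,8,9}; box has {3,4,5} → only 1 remains.
row 6, column 8 = 9: row 6 has {1,2,3,4,5,6,7}; col 8 has {1,2,4,5,6,8}; box has {1,3,4,5} → only 9 remains.
row 6, column 9 = 8: row 6 has {1,2,3,4,5,6,7,9}; col 9 has {3,4}; box has {1,3,4,5,9} → only 8 remains.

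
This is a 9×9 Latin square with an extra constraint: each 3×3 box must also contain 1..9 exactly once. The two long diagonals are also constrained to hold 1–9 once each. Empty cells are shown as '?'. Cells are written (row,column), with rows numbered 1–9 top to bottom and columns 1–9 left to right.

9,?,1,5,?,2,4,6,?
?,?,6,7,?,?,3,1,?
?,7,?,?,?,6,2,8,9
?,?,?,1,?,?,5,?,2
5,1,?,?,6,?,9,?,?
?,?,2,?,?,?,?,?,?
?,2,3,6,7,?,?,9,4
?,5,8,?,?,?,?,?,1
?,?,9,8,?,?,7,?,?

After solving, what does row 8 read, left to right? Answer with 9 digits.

(1,9) = 7: row 1 has {1,2,4,5,6,9}; col 9 has {1,2,4,9}; box has {1,2,3,4,6,8,9}; anti-diagonal has {1,2,3,5,6} → only 7 remains.
(2,9) = 5: row 2 has {1,3,6,7}; col 9 has {1,2,4,7,9}; box has {1,2,3,4,6,7,8,9} → only 5 remains.
(7,1) = 1: row 7 has {2,3,4,6,7,9}; col 1 has {5,9}; box has {2,3,5,8,9} → only 1 remains.
(7,6) = 5: row 7 has {1,2,3,4,6,7,9}; col 6 has {2,6}; box has {6,7,8} → only 5 remains.
(7,7) = 8: row 7 has {1,2,3,4,5,6,7,9}; col 7 has {2,3,4,5,7,9}; box has {1,4,7,9}; main diagonal has {1,6,9} → only 8 remains.
(8,7) = 6: row 8 has {1,5,8}; col 7 has {2,3,4,5,7,8,9}; box has {1,4,7,8,9} → only 6 remains.
(9,1) = 4: row 9 has {7,8,9}; col 1 has {1,5,9}; box has {1,2,3,5,8,9}; anti-diagonal has {1,2,3,5,6,7} → only 4 remains.
(9,2) = 6: row 9 has {4,7,8,9}; col 2 has {1,2,5,7}; box has {1,2,3,4,5,8,9} → only 6 remains.
(9,9) = 3: row 9 has {4,6,7,8,9}; col 9 has {1,2,4,5,7,9}; box has {1,4,6,7,8,9}; main diagonal has {1,6,8,9} → only 3 remains.
(2,2) = 4: row 2 has {1,3,5,6,7}; col 2 has {1,2,5,6,7}; box has {1,6,7,9}; main diagonal has {1,3,6,8,9} → only 4 remains.
(3,1) = 3: row 3 has {2,6,7,8,9}; col 1 has {1,4,5,9}; box has {1,4,6,7,9} → only 3 remains.
(3,3) = 5: row 3 has {2,3,6,7,8,9}; col 3 has {1,2,3,6,8,9}; box has {1,3,4,6,7,9}; main diagonal has {1,3,4,6,8,9} → only 5 remains.
(3,4) = 4: row 3 has {2,3,5,6,7,8,9}; col 4 has {1,5,6,7,8}; box has {2,5,6,7} → only 4 remains.
(3,5) = 1: row 3 has {2,3,4,5,6,7,8,9}; col 5 has {6,7}; box has {2,4,5,6,7} → only 1 remains.
(5,9) = 8: row 5 has {1,5,6,9}; col 9 has {1,2,3,4,5,7,9}; box has {2,5,9} → only 8 remains.
(6,4) = 9: row 6 has {2}; col 4 has {1,4,5,6,7,8}; box has {1,6}; anti-diagonal has {1,2,3,4,5,6,7} → only 9 remains.
(6,6) = 7: row 6 has {2,9}; col 6 has {2,5,6}; box has {1,6,9}; main diagonal has {1,3,4,5,6,8,9} → only 7 remains.
(6,7) = 1: row 6 has {2,7,9}; col 7 has {2,3,4,5,6,7,8,9}; box has {2,5,8,9} → only 1 remains.
(6,9) = 6: row 6 has {1,2,7,9}; col 9 has {1,2,3,4,5,7,8,9}; box has {1,2,5,8,9} → only 6 remains.
(8,1) = 7: row 8 has {1,5,6,8}; col 1 has {1,3,4,5,9}; box has {1,2,3,4,5,6,8,9} → only 7 remains.
(8,8) = 2: row 8 has {1,5,6,7,8}; col 8 has {1,6,8,9}; box has {1,3,4,6,7,8,9}; main diagonal has {1,3,4,5,6,7,8,9} → only 2 remains.
(9,5) = 2: row 9 has {3,4,6,7,8,9}; col 5 has {1,6,7}; box has {5,6,7,8} → only 2 remains.
(9,6) = 1: row 9 has {2,3,4,6,7,8,9}; col 6 has {2,5,6,7}; box has {2,5,6,7,8} → only 1 remains.
(9,8) = 5: row 9 has {1,2,3,4,6,7,8,9}; col 8 has {1,2,6,8,9}; box has {1,2,3,4,6,7,8,9} → only 5 remains.
(1,2) = 8: row 1 has {1,2,4,5,6,7,9}; col 2 has {1,2,4,5,6,7}; box has {1,3,4,5,6,7,9} → only 8 remains.
(1,5) = 3: row 1 has {1,2,4,5,6,7,8,9}; col 5 has {1,2,6,7}; box has {1,2,4,5,6,7} → only 3 remains.
(2,1) = 2: row 2 has {1,3,4,5,6,7}; col 1 has {1,3,4,5,7,9}; box has {1,3,4,5,6,7,8,9} → only 2 remains.
(4,6) = 8: row 4 has {1,2,5}; col 6 has {1,2,5,6,7}; box has {1,6,7,9}; anti-diagonal has {1,2,3,4,5,6,7,9} → only 8 remains.
(6,1) = 8: row 6 has {1,2,6,7,9}; col 1 has {1,2,3,4,5,7,9}; box has {1,2,5} → only 8 remains.
(6,2) = 3: row 6 has {1,2,6,7,8,9}; col 2 has {1,2,4,5,6,7,8}; box has {1,2,5,8} → only 3 remains.
(6,8) = 4: row 6 has {1,2,3,6,7,8,9}; col 8 has {1,2,5,6,8,9}; box has {1,2,5,6,8,9} → only 4 remains.
(8,4) = 3: row 8 has {1,2,5,6,7,8}; col 4 has {1,4,5,6,7,8,9}; box has {1,2,5,6,7,8} → only 3 remains.
(2,6) = 9: row 2 has {1,2,3,4,5,6,7}; col 6 has {1,2,5,6,7,8}; box has {1,2,3,4,5,6,7} → only 9 remains.
(4,1) = 6: row 4 has {1,2,5,8}; col 1 has {1,2,3,4,5,7,8,9}; box has {1,2,3,5,8} → only 6 remains.
(4,2) = 9: row 4 has {1,2,5,6,8}; col 2 has {1,2,3,4,5,6,7,8}; box has {1,2,3,5,6,8} → only 9 remains.
(4,5) = 4: row 4 has {1,2,5,6,8,9}; col 5 has {1,2,3,6,7}; box has {1,6,7,8,9} → only 4 remains.
(5,4) = 2: row 5 has {1,5,6,8,9}; col 4 has {1,3,4,5,6,7,8,9}; box has {1,4,6,7,8,9} → only 2 remains.
(5,6) = 3: row 5 has {1,2,5,6,8,9}; col 6 has {1,2,5,6,7,8,9}; box has {1,2,4,6,7,8,9} → only 3 remains.
(5,8) = 7: row 5 has {1,2,3,5,6,8,9}; col 8 has {1,2,4,5,6,8,9}; box has {1,2,4,5,6,8,9} → only 7 remains.
(6,5) = 5: row 6 has {1,2,3,4,6,7,8,9}; col 5 has {1,2,3,4,6,7}; box has {1,2,3,4,6,7,8,9} → only 5 remains.
(8,5) = 9: row 8 has {1,2,3,5,6,7,8}; col 5 has {1,2,3,4,5,6,7}; box has {1,2,3,5,6,7,8} → only 9 remains.
(8,6) = 4: row 8 has {1,2,3,5,6,7,8,9}; col 6 has {1,2,3,5,6,7,8,9}; box has {1,2,3,5,6,7,8,9} → only 4 remains.

758394621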